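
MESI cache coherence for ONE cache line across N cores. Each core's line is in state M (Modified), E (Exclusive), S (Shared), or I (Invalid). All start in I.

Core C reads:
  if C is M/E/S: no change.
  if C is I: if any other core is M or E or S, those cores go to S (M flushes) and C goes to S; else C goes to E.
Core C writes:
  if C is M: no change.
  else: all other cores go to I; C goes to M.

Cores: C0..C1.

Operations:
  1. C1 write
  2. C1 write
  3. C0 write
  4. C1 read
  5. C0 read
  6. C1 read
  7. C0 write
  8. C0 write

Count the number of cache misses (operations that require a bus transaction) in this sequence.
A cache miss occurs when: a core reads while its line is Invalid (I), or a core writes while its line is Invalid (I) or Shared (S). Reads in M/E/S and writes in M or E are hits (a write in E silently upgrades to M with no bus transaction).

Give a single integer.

Answer: 4

Derivation:
Op 1: C1 write [C1 write: invalidate none -> C1=M] -> [I,M] [MISS #1: write from I]
Op 2: C1 write [C1 write: already M (modified), no change] -> [I,M] [hit: write from M]
Op 3: C0 write [C0 write: invalidate ['C1=M'] -> C0=M] -> [M,I] [MISS #2: write from I]
Op 4: C1 read [C1 read from I: others=['C0=M'] -> C1=S, others downsized to S] -> [S,S] [MISS #3: read from I]
Op 5: C0 read [C0 read: already in S, no change] -> [S,S] [hit: read from S]
Op 6: C1 read [C1 read: already in S, no change] -> [S,S] [hit: read from S]
Op 7: C0 write [C0 write: invalidate ['C1=S'] -> C0=M] -> [M,I] [MISS #4: write from S]
Op 8: C0 write [C0 write: already M (modified), no change] -> [M,I] [hit: write from M]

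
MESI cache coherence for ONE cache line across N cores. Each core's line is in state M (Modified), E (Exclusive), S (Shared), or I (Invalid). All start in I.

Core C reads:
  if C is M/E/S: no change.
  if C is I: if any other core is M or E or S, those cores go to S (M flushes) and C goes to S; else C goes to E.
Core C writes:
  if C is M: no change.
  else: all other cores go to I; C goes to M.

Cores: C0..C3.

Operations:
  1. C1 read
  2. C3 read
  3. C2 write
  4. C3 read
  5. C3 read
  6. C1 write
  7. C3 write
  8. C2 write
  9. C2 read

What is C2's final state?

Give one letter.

Op 1: C1 read [C1 read from I: no other sharers -> C1=E (exclusive)] -> [I,E,I,I]
Op 2: C3 read [C3 read from I: others=['C1=E'] -> C3=S, others downsized to S] -> [I,S,I,S]
Op 3: C2 write [C2 write: invalidate ['C1=S', 'C3=S'] -> C2=M] -> [I,I,M,I]
Op 4: C3 read [C3 read from I: others=['C2=M'] -> C3=S, others downsized to S] -> [I,I,S,S]
Op 5: C3 read [C3 read: already in S, no change] -> [I,I,S,S]
Op 6: C1 write [C1 write: invalidate ['C2=S', 'C3=S'] -> C1=M] -> [I,M,I,I]
Op 7: C3 write [C3 write: invalidate ['C1=M'] -> C3=M] -> [I,I,I,M]
Op 8: C2 write [C2 write: invalidate ['C3=M'] -> C2=M] -> [I,I,M,I]
Op 9: C2 read [C2 read: already in M, no change] -> [I,I,M,I]

Answer: M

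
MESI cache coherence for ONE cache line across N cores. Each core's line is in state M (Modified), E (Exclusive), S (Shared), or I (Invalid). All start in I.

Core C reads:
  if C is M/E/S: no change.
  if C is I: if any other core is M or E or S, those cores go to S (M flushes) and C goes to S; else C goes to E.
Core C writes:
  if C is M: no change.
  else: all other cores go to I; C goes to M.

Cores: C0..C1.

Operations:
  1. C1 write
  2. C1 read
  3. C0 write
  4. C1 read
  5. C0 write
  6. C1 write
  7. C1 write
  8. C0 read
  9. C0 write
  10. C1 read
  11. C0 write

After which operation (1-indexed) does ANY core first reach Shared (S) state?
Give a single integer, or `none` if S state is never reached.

Answer: 4

Derivation:
Op 1: C1 write [C1 write: invalidate none -> C1=M] -> [I,M]
Op 2: C1 read [C1 read: already in M, no change] -> [I,M]
Op 3: C0 write [C0 write: invalidate ['C1=M'] -> C0=M] -> [M,I]
Op 4: C1 read [C1 read from I: others=['C0=M'] -> C1=S, others downsized to S] -> [S,S]
  -> First S state at op 4; remaining ops need not be traced.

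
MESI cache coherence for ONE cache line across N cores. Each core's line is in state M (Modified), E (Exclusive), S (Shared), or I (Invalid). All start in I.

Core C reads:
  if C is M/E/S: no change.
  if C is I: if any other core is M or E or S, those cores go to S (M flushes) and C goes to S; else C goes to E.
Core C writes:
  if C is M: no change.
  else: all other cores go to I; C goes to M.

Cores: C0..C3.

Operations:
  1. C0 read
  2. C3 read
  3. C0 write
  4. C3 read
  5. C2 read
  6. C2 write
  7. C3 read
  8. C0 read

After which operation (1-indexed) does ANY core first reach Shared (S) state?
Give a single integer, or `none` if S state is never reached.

Op 1: C0 read [C0 read from I: no other sharers -> C0=E (exclusive)] -> [E,I,I,I]
Op 2: C3 read [C3 read from I: others=['C0=E'] -> C3=S, others downsized to S] -> [S,I,I,S]
  -> First S state at op 2; remaining ops need not be traced.

Answer: 2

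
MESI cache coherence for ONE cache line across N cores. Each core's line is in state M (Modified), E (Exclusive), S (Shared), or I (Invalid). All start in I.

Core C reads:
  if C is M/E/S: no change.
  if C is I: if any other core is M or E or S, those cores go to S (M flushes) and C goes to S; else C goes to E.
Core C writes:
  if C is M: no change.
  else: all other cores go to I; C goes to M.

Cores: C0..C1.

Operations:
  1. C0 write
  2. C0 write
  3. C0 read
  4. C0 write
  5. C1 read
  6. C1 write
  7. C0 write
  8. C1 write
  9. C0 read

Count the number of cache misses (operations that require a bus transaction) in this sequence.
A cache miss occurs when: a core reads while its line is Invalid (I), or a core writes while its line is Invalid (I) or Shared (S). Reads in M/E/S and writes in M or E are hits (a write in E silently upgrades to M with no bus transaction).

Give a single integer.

Answer: 6

Derivation:
Op 1: C0 write [C0 write: invalidate none -> C0=M] -> [M,I] [MISS #1: write from I]
Op 2: C0 write [C0 write: already M (modified), no change] -> [M,I] [hit: write from M]
Op 3: C0 read [C0 read: already in M, no change] -> [M,I] [hit: read from M]
Op 4: C0 write [C0 write: already M (modified), no change] -> [M,I] [hit: write from M]
Op 5: C1 read [C1 read from I: others=['C0=M'] -> C1=S, others downsized to S] -> [S,S] [MISS #2: read from I]
Op 6: C1 write [C1 write: invalidate ['C0=S'] -> C1=M] -> [I,M] [MISS #3: write from S]
Op 7: C0 write [C0 write: invalidate ['C1=M'] -> C0=M] -> [M,I] [MISS #4: write from I]
Op 8: C1 write [C1 write: invalidate ['C0=M'] -> C1=M] -> [I,M] [MISS #5: write from I]
Op 9: C0 read [C0 read from I: others=['C1=M'] -> C0=S, others downsized to S] -> [S,S] [MISS #6: read from I]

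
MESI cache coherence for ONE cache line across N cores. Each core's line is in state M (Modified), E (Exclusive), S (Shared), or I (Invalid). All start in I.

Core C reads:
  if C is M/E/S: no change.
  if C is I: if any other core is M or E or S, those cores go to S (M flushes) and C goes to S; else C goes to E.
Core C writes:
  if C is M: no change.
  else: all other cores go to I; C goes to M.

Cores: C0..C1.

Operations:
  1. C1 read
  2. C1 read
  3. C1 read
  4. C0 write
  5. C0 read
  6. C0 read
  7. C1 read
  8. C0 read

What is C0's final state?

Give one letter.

Op 1: C1 read [C1 read from I: no other sharers -> C1=E (exclusive)] -> [I,E]
Op 2: C1 read [C1 read: already in E, no change] -> [I,E]
Op 3: C1 read [C1 read: already in E, no change] -> [I,E]
Op 4: C0 write [C0 write: invalidate ['C1=E'] -> C0=M] -> [M,I]
Op 5: C0 read [C0 read: already in M, no change] -> [M,I]
Op 6: C0 read [C0 read: already in M, no change] -> [M,I]
Op 7: C1 read [C1 read from I: others=['C0=M'] -> C1=S, others downsized to S] -> [S,S]
Op 8: C0 read [C0 read: already in S, no change] -> [S,S]

Answer: S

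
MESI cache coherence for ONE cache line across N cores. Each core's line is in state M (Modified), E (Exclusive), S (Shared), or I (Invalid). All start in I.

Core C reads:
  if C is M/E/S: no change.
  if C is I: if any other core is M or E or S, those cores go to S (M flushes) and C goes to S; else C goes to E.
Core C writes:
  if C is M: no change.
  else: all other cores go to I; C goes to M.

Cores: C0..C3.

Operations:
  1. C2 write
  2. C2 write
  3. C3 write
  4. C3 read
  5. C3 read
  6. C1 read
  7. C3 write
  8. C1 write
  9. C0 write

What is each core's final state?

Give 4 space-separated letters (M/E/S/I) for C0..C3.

Answer: M I I I

Derivation:
Op 1: C2 write [C2 write: invalidate none -> C2=M] -> [I,I,M,I]
Op 2: C2 write [C2 write: already M (modified), no change] -> [I,I,M,I]
Op 3: C3 write [C3 write: invalidate ['C2=M'] -> C3=M] -> [I,I,I,M]
Op 4: C3 read [C3 read: already in M, no change] -> [I,I,I,M]
Op 5: C3 read [C3 read: already in M, no change] -> [I,I,I,M]
Op 6: C1 read [C1 read from I: others=['C3=M'] -> C1=S, others downsized to S] -> [I,S,I,S]
Op 7: C3 write [C3 write: invalidate ['C1=S'] -> C3=M] -> [I,I,I,M]
Op 8: C1 write [C1 write: invalidate ['C3=M'] -> C1=M] -> [I,M,I,I]
Op 9: C0 write [C0 write: invalidate ['C1=M'] -> C0=M] -> [M,I,I,I]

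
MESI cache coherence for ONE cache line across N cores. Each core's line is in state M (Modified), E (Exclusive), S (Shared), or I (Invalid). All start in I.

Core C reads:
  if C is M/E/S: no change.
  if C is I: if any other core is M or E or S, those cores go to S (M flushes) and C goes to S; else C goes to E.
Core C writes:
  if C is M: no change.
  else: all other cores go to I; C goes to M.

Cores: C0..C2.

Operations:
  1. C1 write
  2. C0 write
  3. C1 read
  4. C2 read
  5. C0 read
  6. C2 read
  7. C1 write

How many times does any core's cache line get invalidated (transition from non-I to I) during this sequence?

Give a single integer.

Op 1: C1 write [C1 write: invalidate none -> C1=M] -> [I,M,I] (invalidations this op: 0; running total: 0)
Op 2: C0 write [C0 write: invalidate ['C1=M'] -> C0=M] -> [M,I,I] (invalidations this op: 1; running total: 1)
Op 3: C1 read [C1 read from I: others=['C0=M'] -> C1=S, others downsized to S] -> [S,S,I] (invalidations this op: 0; running total: 1)
Op 4: C2 read [C2 read from I: others=['C0=S', 'C1=S'] -> C2=S, others downsized to S] -> [S,S,S] (invalidations this op: 0; running total: 1)
Op 5: C0 read [C0 read: already in S, no change] -> [S,S,S] (invalidations this op: 0; running total: 1)
Op 6: C2 read [C2 read: already in S, no change] -> [S,S,S] (invalidations this op: 0; running total: 1)
Op 7: C1 write [C1 write: invalidate ['C0=S', 'C2=S'] -> C1=M] -> [I,M,I] (invalidations this op: 2; running total: 3)

Answer: 3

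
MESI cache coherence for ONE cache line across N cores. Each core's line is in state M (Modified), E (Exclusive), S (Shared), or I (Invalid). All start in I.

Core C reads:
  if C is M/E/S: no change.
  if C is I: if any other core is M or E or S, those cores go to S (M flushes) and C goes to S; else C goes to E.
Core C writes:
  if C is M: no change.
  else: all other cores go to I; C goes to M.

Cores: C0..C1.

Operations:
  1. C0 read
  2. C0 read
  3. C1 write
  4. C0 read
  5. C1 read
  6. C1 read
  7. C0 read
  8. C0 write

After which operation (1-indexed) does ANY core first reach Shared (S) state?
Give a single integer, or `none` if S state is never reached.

Answer: 4

Derivation:
Op 1: C0 read [C0 read from I: no other sharers -> C0=E (exclusive)] -> [E,I]
Op 2: C0 read [C0 read: already in E, no change] -> [E,I]
Op 3: C1 write [C1 write: invalidate ['C0=E'] -> C1=M] -> [I,M]
Op 4: C0 read [C0 read from I: others=['C1=M'] -> C0=S, others downsized to S] -> [S,S]
  -> First S state at op 4; remaining ops need not be traced.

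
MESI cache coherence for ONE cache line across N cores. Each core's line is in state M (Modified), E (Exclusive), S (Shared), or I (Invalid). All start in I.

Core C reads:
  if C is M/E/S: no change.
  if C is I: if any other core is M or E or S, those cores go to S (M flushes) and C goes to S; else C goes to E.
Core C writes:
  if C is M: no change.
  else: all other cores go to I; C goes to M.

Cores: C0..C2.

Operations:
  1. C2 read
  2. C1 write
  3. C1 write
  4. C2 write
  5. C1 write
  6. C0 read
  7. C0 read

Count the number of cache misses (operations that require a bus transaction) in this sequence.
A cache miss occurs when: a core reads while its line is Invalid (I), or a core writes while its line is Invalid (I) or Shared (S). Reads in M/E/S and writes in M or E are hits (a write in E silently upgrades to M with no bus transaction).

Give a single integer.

Op 1: C2 read [C2 read from I: no other sharers -> C2=E (exclusive)] -> [I,I,E] [MISS #1: read from I]
Op 2: C1 write [C1 write: invalidate ['C2=E'] -> C1=M] -> [I,M,I] [MISS #2: write from I]
Op 3: C1 write [C1 write: already M (modified), no change] -> [I,M,I] [hit: write from M]
Op 4: C2 write [C2 write: invalidate ['C1=M'] -> C2=M] -> [I,I,M] [MISS #3: write from I]
Op 5: C1 write [C1 write: invalidate ['C2=M'] -> C1=M] -> [I,M,I] [MISS #4: write from I]
Op 6: C0 read [C0 read from I: others=['C1=M'] -> C0=S, others downsized to S] -> [S,S,I] [MISS #5: read from I]
Op 7: C0 read [C0 read: already in S, no change] -> [S,S,I] [hit: read from S]

Answer: 5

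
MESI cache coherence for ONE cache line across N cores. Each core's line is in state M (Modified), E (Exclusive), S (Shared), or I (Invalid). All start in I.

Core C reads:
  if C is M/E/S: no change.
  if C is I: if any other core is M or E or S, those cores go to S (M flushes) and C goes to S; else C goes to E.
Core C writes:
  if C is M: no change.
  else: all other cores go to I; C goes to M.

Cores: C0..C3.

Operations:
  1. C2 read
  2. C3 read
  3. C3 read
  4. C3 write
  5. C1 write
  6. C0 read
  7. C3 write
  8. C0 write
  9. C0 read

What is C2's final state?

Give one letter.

Op 1: C2 read [C2 read from I: no other sharers -> C2=E (exclusive)] -> [I,I,E,I]
Op 2: C3 read [C3 read from I: others=['C2=E'] -> C3=S, others downsized to S] -> [I,I,S,S]
Op 3: C3 read [C3 read: already in S, no change] -> [I,I,S,S]
Op 4: C3 write [C3 write: invalidate ['C2=S'] -> C3=M] -> [I,I,I,M]
Op 5: C1 write [C1 write: invalidate ['C3=M'] -> C1=M] -> [I,M,I,I]
Op 6: C0 read [C0 read from I: others=['C1=M'] -> C0=S, others downsized to S] -> [S,S,I,I]
Op 7: C3 write [C3 write: invalidate ['C0=S', 'C1=S'] -> C3=M] -> [I,I,I,M]
Op 8: C0 write [C0 write: invalidate ['C3=M'] -> C0=M] -> [M,I,I,I]
Op 9: C0 read [C0 read: already in M, no change] -> [M,I,I,I]

Answer: I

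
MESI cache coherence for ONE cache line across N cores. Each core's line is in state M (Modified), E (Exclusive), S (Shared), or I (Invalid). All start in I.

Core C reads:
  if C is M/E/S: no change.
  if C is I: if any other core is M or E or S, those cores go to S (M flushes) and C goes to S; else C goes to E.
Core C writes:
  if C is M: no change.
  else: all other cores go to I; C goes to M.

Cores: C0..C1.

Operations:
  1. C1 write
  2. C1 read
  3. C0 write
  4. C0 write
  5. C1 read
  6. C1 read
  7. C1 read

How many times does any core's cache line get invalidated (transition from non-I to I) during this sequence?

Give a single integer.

Op 1: C1 write [C1 write: invalidate none -> C1=M] -> [I,M] (invalidations this op: 0; running total: 0)
Op 2: C1 read [C1 read: already in M, no change] -> [I,M] (invalidations this op: 0; running total: 0)
Op 3: C0 write [C0 write: invalidate ['C1=M'] -> C0=M] -> [M,I] (invalidations this op: 1; running total: 1)
Op 4: C0 write [C0 write: already M (modified), no change] -> [M,I] (invalidations this op: 0; running total: 1)
Op 5: C1 read [C1 read from I: others=['C0=M'] -> C1=S, others downsized to S] -> [S,S] (invalidations this op: 0; running total: 1)
Op 6: C1 read [C1 read: already in S, no change] -> [S,S] (invalidations this op: 0; running total: 1)
Op 7: C1 read [C1 read: already in S, no change] -> [S,S] (invalidations this op: 0; running total: 1)

Answer: 1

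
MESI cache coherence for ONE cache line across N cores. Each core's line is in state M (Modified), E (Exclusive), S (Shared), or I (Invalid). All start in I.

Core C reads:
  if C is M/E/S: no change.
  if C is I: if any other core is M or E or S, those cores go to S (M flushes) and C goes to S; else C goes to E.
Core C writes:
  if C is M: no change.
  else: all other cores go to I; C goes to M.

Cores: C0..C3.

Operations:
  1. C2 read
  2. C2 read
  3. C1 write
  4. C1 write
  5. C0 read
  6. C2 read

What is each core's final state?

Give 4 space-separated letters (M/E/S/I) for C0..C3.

Op 1: C2 read [C2 read from I: no other sharers -> C2=E (exclusive)] -> [I,I,E,I]
Op 2: C2 read [C2 read: already in E, no change] -> [I,I,E,I]
Op 3: C1 write [C1 write: invalidate ['C2=E'] -> C1=M] -> [I,M,I,I]
Op 4: C1 write [C1 write: already M (modified), no change] -> [I,M,I,I]
Op 5: C0 read [C0 read from I: others=['C1=M'] -> C0=S, others downsized to S] -> [S,S,I,I]
Op 6: C2 read [C2 read from I: others=['C0=S', 'C1=S'] -> C2=S, others downsized to S] -> [S,S,S,I]

Answer: S S S I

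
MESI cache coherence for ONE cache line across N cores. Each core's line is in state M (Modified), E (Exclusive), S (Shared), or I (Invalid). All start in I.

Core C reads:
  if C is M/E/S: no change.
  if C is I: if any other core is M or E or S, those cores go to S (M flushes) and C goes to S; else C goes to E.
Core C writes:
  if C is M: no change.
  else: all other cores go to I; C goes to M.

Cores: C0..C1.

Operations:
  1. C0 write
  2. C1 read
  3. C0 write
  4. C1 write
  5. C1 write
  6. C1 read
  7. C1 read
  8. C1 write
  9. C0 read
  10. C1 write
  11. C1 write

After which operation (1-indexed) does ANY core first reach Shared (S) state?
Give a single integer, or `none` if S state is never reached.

Answer: 2

Derivation:
Op 1: C0 write [C0 write: invalidate none -> C0=M] -> [M,I]
Op 2: C1 read [C1 read from I: others=['C0=M'] -> C1=S, others downsized to S] -> [S,S]
  -> First S state at op 2; remaining ops need not be traced.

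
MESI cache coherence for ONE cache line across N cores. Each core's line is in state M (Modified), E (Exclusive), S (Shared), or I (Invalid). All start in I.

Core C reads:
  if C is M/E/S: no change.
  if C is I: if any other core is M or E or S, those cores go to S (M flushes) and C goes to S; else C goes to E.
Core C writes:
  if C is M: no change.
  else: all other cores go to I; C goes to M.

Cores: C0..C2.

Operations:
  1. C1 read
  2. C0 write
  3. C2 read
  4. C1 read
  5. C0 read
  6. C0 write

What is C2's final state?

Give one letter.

Answer: I

Derivation:
Op 1: C1 read [C1 read from I: no other sharers -> C1=E (exclusive)] -> [I,E,I]
Op 2: C0 write [C0 write: invalidate ['C1=E'] -> C0=M] -> [M,I,I]
Op 3: C2 read [C2 read from I: others=['C0=M'] -> C2=S, others downsized to S] -> [S,I,S]
Op 4: C1 read [C1 read from I: others=['C0=S', 'C2=S'] -> C1=S, others downsized to S] -> [S,S,S]
Op 5: C0 read [C0 read: already in S, no change] -> [S,S,S]
Op 6: C0 write [C0 write: invalidate ['C1=S', 'C2=S'] -> C0=M] -> [M,I,I]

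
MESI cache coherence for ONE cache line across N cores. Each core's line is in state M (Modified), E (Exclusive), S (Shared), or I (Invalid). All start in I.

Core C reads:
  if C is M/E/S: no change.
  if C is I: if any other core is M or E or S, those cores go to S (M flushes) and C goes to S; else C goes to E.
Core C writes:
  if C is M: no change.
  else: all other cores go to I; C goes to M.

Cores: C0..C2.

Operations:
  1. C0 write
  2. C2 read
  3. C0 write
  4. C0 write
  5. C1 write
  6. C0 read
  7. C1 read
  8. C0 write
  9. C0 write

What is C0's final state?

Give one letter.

Op 1: C0 write [C0 write: invalidate none -> C0=M] -> [M,I,I]
Op 2: C2 read [C2 read from I: others=['C0=M'] -> C2=S, others downsized to S] -> [S,I,S]
Op 3: C0 write [C0 write: invalidate ['C2=S'] -> C0=M] -> [M,I,I]
Op 4: C0 write [C0 write: already M (modified), no change] -> [M,I,I]
Op 5: C1 write [C1 write: invalidate ['C0=M'] -> C1=M] -> [I,M,I]
Op 6: C0 read [C0 read from I: others=['C1=M'] -> C0=S, others downsized to S] -> [S,S,I]
Op 7: C1 read [C1 read: already in S, no change] -> [S,S,I]
Op 8: C0 write [C0 write: invalidate ['C1=S'] -> C0=M] -> [M,I,I]
Op 9: C0 write [C0 write: already M (modified), no change] -> [M,I,I]

Answer: M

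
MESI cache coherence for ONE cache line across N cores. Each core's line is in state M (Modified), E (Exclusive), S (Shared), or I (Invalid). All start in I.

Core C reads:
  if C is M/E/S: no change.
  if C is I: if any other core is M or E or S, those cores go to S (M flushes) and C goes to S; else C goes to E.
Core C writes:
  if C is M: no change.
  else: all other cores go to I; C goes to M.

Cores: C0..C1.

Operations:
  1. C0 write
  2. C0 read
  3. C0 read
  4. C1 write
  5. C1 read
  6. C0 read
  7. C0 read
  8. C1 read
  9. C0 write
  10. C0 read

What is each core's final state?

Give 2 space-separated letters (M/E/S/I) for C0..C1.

Op 1: C0 write [C0 write: invalidate none -> C0=M] -> [M,I]
Op 2: C0 read [C0 read: already in M, no change] -> [M,I]
Op 3: C0 read [C0 read: already in M, no change] -> [M,I]
Op 4: C1 write [C1 write: invalidate ['C0=M'] -> C1=M] -> [I,M]
Op 5: C1 read [C1 read: already in M, no change] -> [I,M]
Op 6: C0 read [C0 read from I: others=['C1=M'] -> C0=S, others downsized to S] -> [S,S]
Op 7: C0 read [C0 read: already in S, no change] -> [S,S]
Op 8: C1 read [C1 read: already in S, no change] -> [S,S]
Op 9: C0 write [C0 write: invalidate ['C1=S'] -> C0=M] -> [M,I]
Op 10: C0 read [C0 read: already in M, no change] -> [M,I]

Answer: M I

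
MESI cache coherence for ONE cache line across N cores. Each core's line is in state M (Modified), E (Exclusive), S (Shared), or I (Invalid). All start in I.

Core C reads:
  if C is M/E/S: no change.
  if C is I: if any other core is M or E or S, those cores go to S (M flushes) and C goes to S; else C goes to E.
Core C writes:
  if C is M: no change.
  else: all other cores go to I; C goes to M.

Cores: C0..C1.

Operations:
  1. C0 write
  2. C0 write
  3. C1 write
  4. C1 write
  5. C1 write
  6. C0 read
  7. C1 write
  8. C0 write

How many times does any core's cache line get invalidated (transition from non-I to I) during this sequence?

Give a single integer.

Op 1: C0 write [C0 write: invalidate none -> C0=M] -> [M,I] (invalidations this op: 0; running total: 0)
Op 2: C0 write [C0 write: already M (modified), no change] -> [M,I] (invalidations this op: 0; running total: 0)
Op 3: C1 write [C1 write: invalidate ['C0=M'] -> C1=M] -> [I,M] (invalidations this op: 1; running total: 1)
Op 4: C1 write [C1 write: already M (modified), no change] -> [I,M] (invalidations this op: 0; running total: 1)
Op 5: C1 write [C1 write: already M (modified), no change] -> [I,M] (invalidations this op: 0; running total: 1)
Op 6: C0 read [C0 read from I: others=['C1=M'] -> C0=S, others downsized to S] -> [S,S] (invalidations this op: 0; running total: 1)
Op 7: C1 write [C1 write: invalidate ['C0=S'] -> C1=M] -> [I,M] (invalidations this op: 1; running total: 2)
Op 8: C0 write [C0 write: invalidate ['C1=M'] -> C0=M] -> [M,I] (invalidations this op: 1; running total: 3)

Answer: 3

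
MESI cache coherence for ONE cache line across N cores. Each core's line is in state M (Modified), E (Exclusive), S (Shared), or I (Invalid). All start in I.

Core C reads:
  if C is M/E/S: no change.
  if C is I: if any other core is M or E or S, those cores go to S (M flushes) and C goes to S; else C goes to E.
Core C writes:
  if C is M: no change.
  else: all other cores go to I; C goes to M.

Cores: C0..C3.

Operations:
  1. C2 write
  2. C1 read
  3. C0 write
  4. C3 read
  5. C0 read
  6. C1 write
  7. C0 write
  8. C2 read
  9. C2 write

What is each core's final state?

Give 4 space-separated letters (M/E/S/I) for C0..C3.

Answer: I I M I

Derivation:
Op 1: C2 write [C2 write: invalidate none -> C2=M] -> [I,I,M,I]
Op 2: C1 read [C1 read from I: others=['C2=M'] -> C1=S, others downsized to S] -> [I,S,S,I]
Op 3: C0 write [C0 write: invalidate ['C1=S', 'C2=S'] -> C0=M] -> [M,I,I,I]
Op 4: C3 read [C3 read from I: others=['C0=M'] -> C3=S, others downsized to S] -> [S,I,I,S]
Op 5: C0 read [C0 read: already in S, no change] -> [S,I,I,S]
Op 6: C1 write [C1 write: invalidate ['C0=S', 'C3=S'] -> C1=M] -> [I,M,I,I]
Op 7: C0 write [C0 write: invalidate ['C1=M'] -> C0=M] -> [M,I,I,I]
Op 8: C2 read [C2 read from I: others=['C0=M'] -> C2=S, others downsized to S] -> [S,I,S,I]
Op 9: C2 write [C2 write: invalidate ['C0=S'] -> C2=M] -> [I,I,M,I]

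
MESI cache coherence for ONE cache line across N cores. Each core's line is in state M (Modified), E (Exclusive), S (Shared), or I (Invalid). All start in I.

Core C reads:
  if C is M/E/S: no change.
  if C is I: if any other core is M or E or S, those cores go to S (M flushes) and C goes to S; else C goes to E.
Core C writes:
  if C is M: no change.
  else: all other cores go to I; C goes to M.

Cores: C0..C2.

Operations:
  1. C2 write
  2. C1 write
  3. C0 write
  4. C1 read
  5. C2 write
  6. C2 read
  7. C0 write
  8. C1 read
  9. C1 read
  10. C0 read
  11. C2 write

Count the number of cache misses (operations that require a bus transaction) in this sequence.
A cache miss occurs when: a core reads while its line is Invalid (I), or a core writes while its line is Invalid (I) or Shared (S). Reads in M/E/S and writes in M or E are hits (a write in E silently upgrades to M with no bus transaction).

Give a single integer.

Answer: 8

Derivation:
Op 1: C2 write [C2 write: invalidate none -> C2=M] -> [I,I,M] [MISS #1: write from I]
Op 2: C1 write [C1 write: invalidate ['C2=M'] -> C1=M] -> [I,M,I] [MISS #2: write from I]
Op 3: C0 write [C0 write: invalidate ['C1=M'] -> C0=M] -> [M,I,I] [MISS #3: write from I]
Op 4: C1 read [C1 read from I: others=['C0=M'] -> C1=S, others downsized to S] -> [S,S,I] [MISS #4: read from I]
Op 5: C2 write [C2 write: invalidate ['C0=S', 'C1=S'] -> C2=M] -> [I,I,M] [MISS #5: write from I]
Op 6: C2 read [C2 read: already in M, no change] -> [I,I,M] [hit: read from M]
Op 7: C0 write [C0 write: invalidate ['C2=M'] -> C0=M] -> [M,I,I] [MISS #6: write from I]
Op 8: C1 read [C1 read from I: others=['C0=M'] -> C1=S, others downsized to S] -> [S,S,I] [MISS #7: read from I]
Op 9: C1 read [C1 read: already in S, no change] -> [S,S,I] [hit: read from S]
Op 10: C0 read [C0 read: already in S, no change] -> [S,S,I] [hit: read from S]
Op 11: C2 write [C2 write: invalidate ['C0=S', 'C1=S'] -> C2=M] -> [I,I,M] [MISS #8: write from I]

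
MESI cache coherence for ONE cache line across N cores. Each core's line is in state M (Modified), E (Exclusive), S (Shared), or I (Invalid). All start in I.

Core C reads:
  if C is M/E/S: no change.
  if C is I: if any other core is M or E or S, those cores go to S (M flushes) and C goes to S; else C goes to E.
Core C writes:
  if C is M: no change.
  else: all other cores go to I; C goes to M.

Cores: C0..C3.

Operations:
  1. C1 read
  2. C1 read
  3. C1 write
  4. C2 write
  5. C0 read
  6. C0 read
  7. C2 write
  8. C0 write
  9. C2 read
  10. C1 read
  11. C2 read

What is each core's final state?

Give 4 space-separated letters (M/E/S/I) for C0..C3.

Op 1: C1 read [C1 read from I: no other sharers -> C1=E (exclusive)] -> [I,E,I,I]
Op 2: C1 read [C1 read: already in E, no change] -> [I,E,I,I]
Op 3: C1 write [C1 write: invalidate none -> C1=M] -> [I,M,I,I]
Op 4: C2 write [C2 write: invalidate ['C1=M'] -> C2=M] -> [I,I,M,I]
Op 5: C0 read [C0 read from I: others=['C2=M'] -> C0=S, others downsized to S] -> [S,I,S,I]
Op 6: C0 read [C0 read: already in S, no change] -> [S,I,S,I]
Op 7: C2 write [C2 write: invalidate ['C0=S'] -> C2=M] -> [I,I,M,I]
Op 8: C0 write [C0 write: invalidate ['C2=M'] -> C0=M] -> [M,I,I,I]
Op 9: C2 read [C2 read from I: others=['C0=M'] -> C2=S, others downsized to S] -> [S,I,S,I]
Op 10: C1 read [C1 read from I: others=['C0=S', 'C2=S'] -> C1=S, others downsized to S] -> [S,S,S,I]
Op 11: C2 read [C2 read: already in S, no change] -> [S,S,S,I]

Answer: S S S I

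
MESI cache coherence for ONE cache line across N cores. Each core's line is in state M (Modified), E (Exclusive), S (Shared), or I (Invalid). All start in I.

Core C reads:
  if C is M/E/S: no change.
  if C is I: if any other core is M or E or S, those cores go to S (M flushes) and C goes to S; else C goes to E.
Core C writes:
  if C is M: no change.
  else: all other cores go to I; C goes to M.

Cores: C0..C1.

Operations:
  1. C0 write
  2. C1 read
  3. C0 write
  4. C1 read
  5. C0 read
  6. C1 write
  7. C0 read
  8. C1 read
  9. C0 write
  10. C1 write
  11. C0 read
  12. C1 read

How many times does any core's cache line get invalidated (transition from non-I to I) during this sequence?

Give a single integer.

Op 1: C0 write [C0 write: invalidate none -> C0=M] -> [M,I] (invalidations this op: 0; running total: 0)
Op 2: C1 read [C1 read from I: others=['C0=M'] -> C1=S, others downsized to S] -> [S,S] (invalidations this op: 0; running total: 0)
Op 3: C0 write [C0 write: invalidate ['C1=S'] -> C0=M] -> [M,I] (invalidations this op: 1; running total: 1)
Op 4: C1 read [C1 read from I: others=['C0=M'] -> C1=S, others downsized to S] -> [S,S] (invalidations this op: 0; running total: 1)
Op 5: C0 read [C0 read: already in S, no change] -> [S,S] (invalidations this op: 0; running total: 1)
Op 6: C1 write [C1 write: invalidate ['C0=S'] -> C1=M] -> [I,M] (invalidations this op: 1; running total: 2)
Op 7: C0 read [C0 read from I: others=['C1=M'] -> C0=S, others downsized to S] -> [S,S] (invalidations this op: 0; running total: 2)
Op 8: C1 read [C1 read: already in S, no change] -> [S,S] (invalidations this op: 0; running total: 2)
Op 9: C0 write [C0 write: invalidate ['C1=S'] -> C0=M] -> [M,I] (invalidations this op: 1; running total: 3)
Op 10: C1 write [C1 write: invalidate ['C0=M'] -> C1=M] -> [I,M] (invalidations this op: 1; running total: 4)
Op 11: C0 read [C0 read from I: others=['C1=M'] -> C0=S, others downsized to S] -> [S,S] (invalidations this op: 0; running total: 4)
Op 12: C1 read [C1 read: already in S, no change] -> [S,S] (invalidations this op: 0; running total: 4)

Answer: 4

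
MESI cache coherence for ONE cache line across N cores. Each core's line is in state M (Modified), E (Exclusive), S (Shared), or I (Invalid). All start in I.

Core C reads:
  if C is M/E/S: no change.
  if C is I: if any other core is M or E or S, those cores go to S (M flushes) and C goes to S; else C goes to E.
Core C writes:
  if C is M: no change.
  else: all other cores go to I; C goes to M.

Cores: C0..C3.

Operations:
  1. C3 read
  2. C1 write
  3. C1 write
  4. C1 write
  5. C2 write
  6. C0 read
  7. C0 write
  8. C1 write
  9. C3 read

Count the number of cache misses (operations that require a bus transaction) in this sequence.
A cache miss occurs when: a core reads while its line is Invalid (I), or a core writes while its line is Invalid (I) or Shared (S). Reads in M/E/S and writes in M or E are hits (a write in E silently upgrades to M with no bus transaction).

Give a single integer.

Answer: 7

Derivation:
Op 1: C3 read [C3 read from I: no other sharers -> C3=E (exclusive)] -> [I,I,I,E] [MISS #1: read from I]
Op 2: C1 write [C1 write: invalidate ['C3=E'] -> C1=M] -> [I,M,I,I] [MISS #2: write from I]
Op 3: C1 write [C1 write: already M (modified), no change] -> [I,M,I,I] [hit: write from M]
Op 4: C1 write [C1 write: already M (modified), no change] -> [I,M,I,I] [hit: write from M]
Op 5: C2 write [C2 write: invalidate ['C1=M'] -> C2=M] -> [I,I,M,I] [MISS #3: write from I]
Op 6: C0 read [C0 read from I: others=['C2=M'] -> C0=S, others downsized to S] -> [S,I,S,I] [MISS #4: read from I]
Op 7: C0 write [C0 write: invalidate ['C2=S'] -> C0=M] -> [M,I,I,I] [MISS #5: write from S]
Op 8: C1 write [C1 write: invalidate ['C0=M'] -> C1=M] -> [I,M,I,I] [MISS #6: write from I]
Op 9: C3 read [C3 read from I: others=['C1=M'] -> C3=S, others downsized to S] -> [I,S,I,S] [MISS #7: read from I]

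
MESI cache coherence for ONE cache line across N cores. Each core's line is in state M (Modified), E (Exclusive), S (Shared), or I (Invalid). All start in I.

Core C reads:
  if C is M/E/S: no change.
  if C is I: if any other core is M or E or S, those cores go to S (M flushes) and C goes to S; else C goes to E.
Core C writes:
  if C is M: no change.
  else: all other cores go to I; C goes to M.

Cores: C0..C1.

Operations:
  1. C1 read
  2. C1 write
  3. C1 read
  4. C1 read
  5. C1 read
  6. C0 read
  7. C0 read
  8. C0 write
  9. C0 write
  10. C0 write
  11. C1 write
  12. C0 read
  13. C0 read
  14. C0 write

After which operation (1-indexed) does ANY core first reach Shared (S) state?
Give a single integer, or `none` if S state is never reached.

Op 1: C1 read [C1 read from I: no other sharers -> C1=E (exclusive)] -> [I,E]
Op 2: C1 write [C1 write: invalidate none -> C1=M] -> [I,M]
Op 3: C1 read [C1 read: already in M, no change] -> [I,M]
Op 4: C1 read [C1 read: already in M, no change] -> [I,M]
Op 5: C1 read [C1 read: already in M, no change] -> [I,M]
Op 6: C0 read [C0 read from I: others=['C1=M'] -> C0=S, others downsized to S] -> [S,S]
  -> First S state at op 6; remaining ops need not be traced.

Answer: 6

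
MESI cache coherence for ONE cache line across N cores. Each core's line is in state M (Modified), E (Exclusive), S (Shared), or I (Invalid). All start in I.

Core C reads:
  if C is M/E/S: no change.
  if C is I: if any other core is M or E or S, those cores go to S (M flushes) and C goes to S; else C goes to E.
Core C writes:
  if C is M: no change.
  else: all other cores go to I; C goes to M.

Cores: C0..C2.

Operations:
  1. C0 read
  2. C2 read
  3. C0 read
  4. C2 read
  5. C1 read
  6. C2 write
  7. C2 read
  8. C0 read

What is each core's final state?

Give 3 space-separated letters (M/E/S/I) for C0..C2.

Op 1: C0 read [C0 read from I: no other sharers -> C0=E (exclusive)] -> [E,I,I]
Op 2: C2 read [C2 read from I: others=['C0=E'] -> C2=S, others downsized to S] -> [S,I,S]
Op 3: C0 read [C0 read: already in S, no change] -> [S,I,S]
Op 4: C2 read [C2 read: already in S, no change] -> [S,I,S]
Op 5: C1 read [C1 read from I: others=['C0=S', 'C2=S'] -> C1=S, others downsized to S] -> [S,S,S]
Op 6: C2 write [C2 write: invalidate ['C0=S', 'C1=S'] -> C2=M] -> [I,I,M]
Op 7: C2 read [C2 read: already in M, no change] -> [I,I,M]
Op 8: C0 read [C0 read from I: others=['C2=M'] -> C0=S, others downsized to S] -> [S,I,S]

Answer: S I S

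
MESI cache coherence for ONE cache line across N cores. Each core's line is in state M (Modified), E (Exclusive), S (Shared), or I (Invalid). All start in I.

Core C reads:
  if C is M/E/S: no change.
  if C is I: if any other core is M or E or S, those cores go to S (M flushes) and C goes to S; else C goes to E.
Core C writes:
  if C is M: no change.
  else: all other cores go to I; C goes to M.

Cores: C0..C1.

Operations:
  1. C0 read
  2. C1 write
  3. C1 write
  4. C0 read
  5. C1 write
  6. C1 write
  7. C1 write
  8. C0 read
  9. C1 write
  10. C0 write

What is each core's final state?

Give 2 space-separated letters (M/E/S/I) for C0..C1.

Op 1: C0 read [C0 read from I: no other sharers -> C0=E (exclusive)] -> [E,I]
Op 2: C1 write [C1 write: invalidate ['C0=E'] -> C1=M] -> [I,M]
Op 3: C1 write [C1 write: already M (modified), no change] -> [I,M]
Op 4: C0 read [C0 read from I: others=['C1=M'] -> C0=S, others downsized to S] -> [S,S]
Op 5: C1 write [C1 write: invalidate ['C0=S'] -> C1=M] -> [I,M]
Op 6: C1 write [C1 write: already M (modified), no change] -> [I,M]
Op 7: C1 write [C1 write: already M (modified), no change] -> [I,M]
Op 8: C0 read [C0 read from I: others=['C1=M'] -> C0=S, others downsized to S] -> [S,S]
Op 9: C1 write [C1 write: invalidate ['C0=S'] -> C1=M] -> [I,M]
Op 10: C0 write [C0 write: invalidate ['C1=M'] -> C0=M] -> [M,I]

Answer: M I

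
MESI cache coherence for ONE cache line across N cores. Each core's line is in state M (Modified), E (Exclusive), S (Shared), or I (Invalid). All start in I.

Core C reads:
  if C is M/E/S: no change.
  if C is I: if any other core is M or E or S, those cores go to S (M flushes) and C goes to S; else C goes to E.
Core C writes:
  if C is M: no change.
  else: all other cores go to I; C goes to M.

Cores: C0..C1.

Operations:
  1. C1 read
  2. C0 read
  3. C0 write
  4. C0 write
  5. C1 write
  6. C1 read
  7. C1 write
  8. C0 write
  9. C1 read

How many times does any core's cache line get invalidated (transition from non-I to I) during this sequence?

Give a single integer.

Answer: 3

Derivation:
Op 1: C1 read [C1 read from I: no other sharers -> C1=E (exclusive)] -> [I,E] (invalidations this op: 0; running total: 0)
Op 2: C0 read [C0 read from I: others=['C1=E'] -> C0=S, others downsized to S] -> [S,S] (invalidations this op: 0; running total: 0)
Op 3: C0 write [C0 write: invalidate ['C1=S'] -> C0=M] -> [M,I] (invalidations this op: 1; running total: 1)
Op 4: C0 write [C0 write: already M (modified), no change] -> [M,I] (invalidations this op: 0; running total: 1)
Op 5: C1 write [C1 write: invalidate ['C0=M'] -> C1=M] -> [I,M] (invalidations this op: 1; running total: 2)
Op 6: C1 read [C1 read: already in M, no change] -> [I,M] (invalidations this op: 0; running total: 2)
Op 7: C1 write [C1 write: already M (modified), no change] -> [I,M] (invalidations this op: 0; running total: 2)
Op 8: C0 write [C0 write: invalidate ['C1=M'] -> C0=M] -> [M,I] (invalidations this op: 1; running total: 3)
Op 9: C1 read [C1 read from I: others=['C0=M'] -> C1=S, others downsized to S] -> [S,S] (invalidations this op: 0; running total: 3)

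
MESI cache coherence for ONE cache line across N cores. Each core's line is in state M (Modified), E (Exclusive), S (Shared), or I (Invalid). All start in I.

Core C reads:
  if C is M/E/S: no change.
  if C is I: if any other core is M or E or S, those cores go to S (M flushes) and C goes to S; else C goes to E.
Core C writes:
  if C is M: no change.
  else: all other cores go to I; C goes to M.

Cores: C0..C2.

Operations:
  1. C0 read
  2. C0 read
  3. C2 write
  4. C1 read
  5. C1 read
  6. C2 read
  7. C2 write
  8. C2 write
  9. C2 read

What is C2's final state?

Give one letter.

Answer: M

Derivation:
Op 1: C0 read [C0 read from I: no other sharers -> C0=E (exclusive)] -> [E,I,I]
Op 2: C0 read [C0 read: already in E, no change] -> [E,I,I]
Op 3: C2 write [C2 write: invalidate ['C0=E'] -> C2=M] -> [I,I,M]
Op 4: C1 read [C1 read from I: others=['C2=M'] -> C1=S, others downsized to S] -> [I,S,S]
Op 5: C1 read [C1 read: already in S, no change] -> [I,S,S]
Op 6: C2 read [C2 read: already in S, no change] -> [I,S,S]
Op 7: C2 write [C2 write: invalidate ['C1=S'] -> C2=M] -> [I,I,M]
Op 8: C2 write [C2 write: already M (modified), no change] -> [I,I,M]
Op 9: C2 read [C2 read: already in M, no change] -> [I,I,M]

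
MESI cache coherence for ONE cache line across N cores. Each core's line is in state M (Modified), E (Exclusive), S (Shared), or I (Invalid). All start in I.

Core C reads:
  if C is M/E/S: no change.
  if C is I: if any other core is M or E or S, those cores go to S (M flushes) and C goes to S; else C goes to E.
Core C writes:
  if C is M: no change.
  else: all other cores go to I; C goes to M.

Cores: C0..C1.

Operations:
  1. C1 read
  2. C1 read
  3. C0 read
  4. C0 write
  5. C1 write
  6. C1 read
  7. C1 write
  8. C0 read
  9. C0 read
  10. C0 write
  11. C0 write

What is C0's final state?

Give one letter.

Op 1: C1 read [C1 read from I: no other sharers -> C1=E (exclusive)] -> [I,E]
Op 2: C1 read [C1 read: already in E, no change] -> [I,E]
Op 3: C0 read [C0 read from I: others=['C1=E'] -> C0=S, others downsized to S] -> [S,S]
Op 4: C0 write [C0 write: invalidate ['C1=S'] -> C0=M] -> [M,I]
Op 5: C1 write [C1 write: invalidate ['C0=M'] -> C1=M] -> [I,M]
Op 6: C1 read [C1 read: already in M, no change] -> [I,M]
Op 7: C1 write [C1 write: already M (modified), no change] -> [I,M]
Op 8: C0 read [C0 read from I: others=['C1=M'] -> C0=S, others downsized to S] -> [S,S]
Op 9: C0 read [C0 read: already in S, no change] -> [S,S]
Op 10: C0 write [C0 write: invalidate ['C1=S'] -> C0=M] -> [M,I]
Op 11: C0 write [C0 write: already M (modified), no change] -> [M,I]

Answer: M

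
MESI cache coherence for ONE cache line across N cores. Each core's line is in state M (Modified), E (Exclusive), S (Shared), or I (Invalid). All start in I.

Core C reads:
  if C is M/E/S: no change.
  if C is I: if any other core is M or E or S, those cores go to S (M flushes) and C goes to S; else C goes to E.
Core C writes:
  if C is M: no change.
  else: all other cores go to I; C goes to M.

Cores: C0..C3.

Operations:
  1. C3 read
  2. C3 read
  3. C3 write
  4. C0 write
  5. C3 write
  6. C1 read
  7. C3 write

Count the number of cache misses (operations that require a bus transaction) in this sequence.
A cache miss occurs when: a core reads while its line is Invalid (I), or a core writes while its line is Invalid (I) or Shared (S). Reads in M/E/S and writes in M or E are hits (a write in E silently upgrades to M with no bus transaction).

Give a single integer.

Answer: 5

Derivation:
Op 1: C3 read [C3 read from I: no other sharers -> C3=E (exclusive)] -> [I,I,I,E] [MISS #1: read from I]
Op 2: C3 read [C3 read: already in E, no change] -> [I,I,I,E] [hit: read from E]
Op 3: C3 write [C3 write: invalidate none -> C3=M] -> [I,I,I,M] [hit: write from E is a silent E->M upgrade, no bus transaction]
Op 4: C0 write [C0 write: invalidate ['C3=M'] -> C0=M] -> [M,I,I,I] [MISS #2: write from I]
Op 5: C3 write [C3 write: invalidate ['C0=M'] -> C3=M] -> [I,I,I,M] [MISS #3: write from I]
Op 6: C1 read [C1 read from I: others=['C3=M'] -> C1=S, others downsized to S] -> [I,S,I,S] [MISS #4: read from I]
Op 7: C3 write [C3 write: invalidate ['C1=S'] -> C3=M] -> [I,I,I,M] [MISS #5: write from S]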